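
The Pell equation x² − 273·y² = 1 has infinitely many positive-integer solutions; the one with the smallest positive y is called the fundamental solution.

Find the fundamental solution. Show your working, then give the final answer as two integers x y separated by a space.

727 44

√273 = [16; 1,1,10,1,1,32, …], period ℓ=6 (even) → k=5
step 0: (16, 1)  from 16·(1,0) + (0,1)
…
step 4: (380, 23)  from 1·(347,21) + (33,2)
step 5: (727, 44)  from 1·(380,23) + (347,21)
→ (727, 44).  Check: 727²=528529, 273·44²=528528, difference 1.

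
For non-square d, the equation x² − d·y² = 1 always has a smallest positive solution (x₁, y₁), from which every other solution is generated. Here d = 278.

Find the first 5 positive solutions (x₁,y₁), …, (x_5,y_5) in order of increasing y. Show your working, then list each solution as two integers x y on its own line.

√278 → a₀=16, period (1,2,16,2,1,32); ℓ=6 even so k=5
step 0: (16, 1)  from 16·(1,0) + (0,1)
step 1: (17, 1)  from 1·(16,1) + (1,0)
step 2: (50, 3)  from 2·(17,1) + (16,1)
step 3: (817, 49)  from 16·(50,3) + (17,1)
step 4: (1684, 101)  from 2·(817,49) + (50,3)
step 5: (2501, 150)  from 1·(1684,101) + (817,49)
fundamental: x₁=2501, y₁=150  (since 6255001 − 278·22500 = 1)
(2501+150√278)^2 = 12510001 + 750300√278
(2501+150√278)^3 = 62575022501 + 3753000450√278
(2501+150√278)^4 = 313000250040001 + 18772507500600√278
(2501+150√278)^5 = 1565627188125062501 + 93900078765000750√278

2501 150
12510001 750300
62575022501 3753000450
313000250040001 18772507500600
1565627188125062501 93900078765000750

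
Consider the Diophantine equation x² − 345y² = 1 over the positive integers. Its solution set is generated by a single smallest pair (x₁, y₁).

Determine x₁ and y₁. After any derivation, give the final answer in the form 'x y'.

6761 364

d=345: √d = [18; 1,1,2,1,6,1,2,1,1,36] (ℓ=10, even), read p_9/q_9
step 0: (18, 1)  from 18·(1,0) + (0,1)
step 1: (19, 1)  from 1·(18,1) + (1,0)
step 2: (37, 2)  from 1·(19,1) + (18,1)
step 3: (93, 5)  from 2·(37,2) + (19,1)
step 4: (130, 7)  from 1·(93,5) + (37,2)
…
step 6: (1003, 54)  from 1·(873,47) + (130,7)
step 7: (2879, 155)  from 2·(1003,54) + (873,47)
step 8: (3882, 209)  from 1·(2879,155) + (1003,54)
step 9: (6761, 364)  from 1·(3882,209) + (2879,155)
(x₁, y₁) = (6761, 364);  6761² − 345·364² = 1 ✓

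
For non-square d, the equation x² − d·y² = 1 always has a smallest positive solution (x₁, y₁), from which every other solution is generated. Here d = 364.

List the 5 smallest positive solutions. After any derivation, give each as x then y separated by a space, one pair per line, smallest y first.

4954951 259710
49103078824801 2573700648420
486606699052048124551 25505121203178395130
4822224700149240710505379201 252753251621617410554928840
47787774200457874208819626306623751 2504759953751544114971907242978550

√364 → a₀=19, period (12,1,2,3,1,8,1,3,2,1,12,38); ℓ=12 even so k=11
step 0: (19, 1)  from 19·(1,0) + (0,1)
step 1: (229, 12)  from 12·(19,1) + (1,0)
step 2: (248, 13)  from 1·(229,12) + (19,1)
…
step 4: (2423, 127)  from 3·(725,38) + (248,13)
step 5: (3148, 165)  from 1·(2423,127) + (725,38)
step 6: (27607, 1447)  from 8·(3148,165) + (2423,127)
step 7: (30755, 1612)  from 1·(27607,1447) + (3148,165)
…
step 10: (390371, 20461)  from 1·(270499,14178) + (119872,6283)
step 11: (4954951, 259710)  from 12·(390371,20461) + (270499,14178)
(x₁, y₁) = (4954951, 259710);  4954951² − 364·259710² = 1 ✓
n=2: (4954951,259710)∘(4954951,259710) = (4954951·4954951+364·259710·259710, 4954951·259710+259710·4954951) = (49103078824801,2573700648420)
n=3: (49103078824801,2573700648420)∘(4954951,259710) = (4954951·49103078824801+364·259710·2573700648420, 4954951·2573700648420+259710·49103078824801) = (486606699052048124551,25505121203178395130)
n=4: (486606699052048124551,25505121203178395130)∘(4954951,259710) = (4954951·486606699052048124551+364·259710·25505121203178395130, 4954951·25505121203178395130+259710·486606699052048124551) = (4822224700149240710505379201,252753251621617410554928840)
n=5: (4822224700149240710505379201,252753251621617410554928840)∘(4954951,259710) = (4954951·4822224700149240710505379201+364·259710·252753251621617410554928840, 4954951·252753251621617410554928840+259710·4822224700149240710505379201) = (47787774200457874208819626306623751,2504759953751544114971907242978550)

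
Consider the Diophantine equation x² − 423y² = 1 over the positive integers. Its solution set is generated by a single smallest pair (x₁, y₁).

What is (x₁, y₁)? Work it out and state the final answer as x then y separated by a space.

4607 224

[20; 1,1,3,4,3,1,1,40] for √423; ℓ=8 ⇒ convergent index 7
step 0: (20, 1)  from 20·(1,0) + (0,1)
step 1: (21, 1)  from 1·(20,1) + (1,0)
…
step 3: (144, 7)  from 3·(41,2) + (21,1)
…
step 6: (2612, 127)  from 1·(1995,97) + (617,30)
step 7: (4607, 224)  from 1·(2612,127) + (1995,97)
fundamental: x₁=4607, y₁=224  (since 21224449 − 423·50176 = 1)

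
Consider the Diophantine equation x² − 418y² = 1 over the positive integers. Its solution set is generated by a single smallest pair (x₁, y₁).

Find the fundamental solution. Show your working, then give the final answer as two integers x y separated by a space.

√418 → a₀=20, period (2,4,20,4,2,40); ℓ=6 even so k=5
a_0=20:  p_0=20·1+0=20,  q_0=20·0+1=1
…
a_2=4:  p_2=4·41+20=184,  q_2=4·2+1=9
a_3=20:  p_3=20·184+41=3721,  q_3=20·9+2=182
a_4=4:  p_4=4·3721+184=15068,  q_4=4·182+9=737
a_5=2:  p_5=2·15068+3721=33857,  q_5=2·737+182=1656
fundamental: x₁=33857, y₁=1656  (since 1146296449 − 418·2742336 = 1)

33857 1656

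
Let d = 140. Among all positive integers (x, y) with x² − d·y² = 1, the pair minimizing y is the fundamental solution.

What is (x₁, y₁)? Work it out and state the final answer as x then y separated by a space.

[11; 1,4,1,22] for √140; ℓ=4 ⇒ convergent index 3
a_0=11:  p_0=11·1+0=11,  q_0=11·0+1=1
a_1=1:  p_1=1·11+1=12,  q_1=1·1+0=1
a_2=4:  p_2=4·12+11=59,  q_2=4·1+1=5
a_3=1:  p_3=1·59+12=71,  q_3=1·5+1=6
→ (71, 6).  Check: 71²=5041, 140·6²=5040, difference 1.

71 6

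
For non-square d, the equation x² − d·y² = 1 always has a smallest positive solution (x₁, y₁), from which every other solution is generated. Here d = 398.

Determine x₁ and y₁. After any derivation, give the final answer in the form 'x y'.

√398 → a₀=19, period (1,18,1,38); ℓ=4 even so k=3
step 0: (19, 1)  from 19·(1,0) + (0,1)
step 1: (20, 1)  from 1·(19,1) + (1,0)
step 2: (379, 19)  from 18·(20,1) + (19,1)
step 3: (399, 20)  from 1·(379,19) + (20,1)
fundamental: x₁=399, y₁=20  (since 159201 − 398·400 = 1)

399 20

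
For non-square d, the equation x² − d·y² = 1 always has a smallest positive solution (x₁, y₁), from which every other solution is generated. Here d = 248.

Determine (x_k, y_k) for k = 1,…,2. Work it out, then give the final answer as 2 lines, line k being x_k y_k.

63 4
7937 504

√248 → a₀=15, period (1,2,1,30); ℓ=4 even so k=3
k=0  a_k=15  p_k/q_k = 15/1
k=1  a_k=1  p_k/q_k = 16/1
k=2  a_k=2  p_k/q_k = 47/3
k=3  a_k=1  p_k/q_k = 63/4
(x₁, y₁) = (63, 4);  63² − 248·4² = 1 ✓
(x_2, y_2) = (63·63 + 248·4·4, 63·4 + 4·63) = (7937, 504)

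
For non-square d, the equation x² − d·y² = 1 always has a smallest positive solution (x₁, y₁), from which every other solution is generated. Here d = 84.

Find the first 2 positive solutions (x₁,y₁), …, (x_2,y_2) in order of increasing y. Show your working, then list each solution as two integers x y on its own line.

√84 = [9; 6,18, …], period ℓ=2 (even) → k=1
i=0: a=9 ⇒ p=9, q=1
i=1: a=6 ⇒ p=55, q=6
→ (55, 6).  Check: 55²=3025, 84·6²=3024, difference 1.
k=2:  x_2 = 55·55+84·6·6 = 6049,  y_2 = 55·6+6·55 = 660

55 6
6049 660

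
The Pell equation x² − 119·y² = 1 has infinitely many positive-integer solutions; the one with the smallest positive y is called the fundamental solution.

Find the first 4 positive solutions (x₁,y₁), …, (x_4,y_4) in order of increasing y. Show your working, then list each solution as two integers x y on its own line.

√119 = [10; 1,9,1,20, …], period ℓ=4 (even) → k=3
i=0: a=10 ⇒ p=10, q=1
i=1: a=1 ⇒ p=11, q=1
i=2: a=9 ⇒ p=109, q=10
i=3: a=1 ⇒ p=120, q=11
→ (120, 11).  Check: 120²=14400, 119·11²=14399, difference 1.
n=2: (120,11)∘(120,11) = (120·120+119·11·11, 120·11+11·120) = (28799,2640)
n=3: (28799,2640)∘(120,11) = (120·28799+119·11·2640, 120·2640+11·28799) = (6911640,633589)
n=4: (6911640,633589)∘(120,11) = (120·6911640+119·11·633589, 120·633589+11·6911640) = (1658764801,152058720)

120 11
28799 2640
6911640 633589
1658764801 152058720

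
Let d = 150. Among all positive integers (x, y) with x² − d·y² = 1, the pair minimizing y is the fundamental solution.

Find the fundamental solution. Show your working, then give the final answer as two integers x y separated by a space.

[12; 4,24] for √150; ℓ=2 ⇒ convergent index 1
i=0: a=12 ⇒ p=12, q=1
i=1: a=4 ⇒ p=49, q=4
→ (49, 4).  Check: 49²=2401, 150·4²=2400, difference 1.

49 4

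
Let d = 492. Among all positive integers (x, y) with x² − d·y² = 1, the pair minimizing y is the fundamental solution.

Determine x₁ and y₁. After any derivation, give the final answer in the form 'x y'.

29767 1342

√492 → a₀=22, period (5,1,1,10,1,1,5,44); ℓ=8 even so k=7
step 0: (22, 1)  from 22·(1,0) + (0,1)
…
step 2: (133, 6)  from 1·(111,5) + (22,1)
step 3: (244, 11)  from 1·(133,6) + (111,5)
step 4: (2573, 116)  from 10·(244,11) + (133,6)
step 5: (2817, 127)  from 1·(2573,116) + (244,11)
step 6: (5390, 243)  from 1·(2817,127) + (2573,116)
step 7: (29767, 1342)  from 5·(5390,243) + (2817,127)
(x₁, y₁) = (29767, 1342);  29767² − 492·1342² = 1 ✓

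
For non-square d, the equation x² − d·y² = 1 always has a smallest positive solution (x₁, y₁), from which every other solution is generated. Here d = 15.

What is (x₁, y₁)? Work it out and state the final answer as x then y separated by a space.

4 1

d=15: √d = [3; 1,6] (ℓ=2, even), read p_1/q_1
k=0  a_k=3  p_k/q_k = 3/1
k=1  a_k=1  p_k/q_k = 4/1
fundamental: x₁=4, y₁=1  (since 16 − 15·1 = 1)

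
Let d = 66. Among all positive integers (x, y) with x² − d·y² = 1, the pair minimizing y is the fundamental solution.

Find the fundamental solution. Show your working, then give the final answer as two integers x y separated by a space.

d=66: √d = [8; 8,16] (ℓ=2, even), read p_1/q_1
a_0=8:  p_0=8·1+0=8,  q_0=8·0+1=1
a_1=8:  p_1=8·8+1=65,  q_1=8·1+0=8
→ (65, 8).  Check: 65²=4225, 66·8²=4224, difference 1.

65 8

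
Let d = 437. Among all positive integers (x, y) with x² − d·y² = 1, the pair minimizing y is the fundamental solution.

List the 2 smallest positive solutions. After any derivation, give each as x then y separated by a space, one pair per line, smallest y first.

√437 → a₀=20, period (1,9,2,9,1,40); ℓ=6 even so k=5
k=0  a_k=20  p_k/q_k = 20/1
k=1  a_k=1  p_k/q_k = 21/1
k=2  a_k=9  p_k/q_k = 209/10
k=3  a_k=2  p_k/q_k = 439/21
k=4  a_k=9  p_k/q_k = 4160/199
k=5  a_k=1  p_k/q_k = 4599/220
→ (4599, 220).  Check: 4599²=21150801, 437·220²=21150800, difference 1.
(4599+220√437)^2 = 42301601 + 2023560√437

4599 220
42301601 2023560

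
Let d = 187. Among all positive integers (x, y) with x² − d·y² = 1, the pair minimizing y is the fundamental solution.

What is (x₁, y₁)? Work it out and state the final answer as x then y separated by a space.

1682 123

d=187: √d = [13; 1,2,13,2,1,26] (ℓ=6, even), read p_5/q_5
i=0: a=13 ⇒ p=13, q=1
i=1: a=1 ⇒ p=14, q=1
i=2: a=2 ⇒ p=41, q=3
i=3: a=13 ⇒ p=547, q=40
i=4: a=2 ⇒ p=1135, q=83
i=5: a=1 ⇒ p=1682, q=123
fundamental: x₁=1682, y₁=123  (since 2829124 − 187·15129 = 1)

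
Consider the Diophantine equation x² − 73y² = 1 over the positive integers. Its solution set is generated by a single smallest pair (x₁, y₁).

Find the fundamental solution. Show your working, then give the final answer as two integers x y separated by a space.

2281249 267000

d=73: √d = [8; 1,1,5,5,1,1,16] (ℓ=7, odd), read p_13/q_13
i=0: a=8 ⇒ p=8, q=1
…
i=2: a=1 ⇒ p=17, q=2
i=3: a=5 ⇒ p=94, q=11
…
i=7: a=16 ⇒ p=17669, q=2068
i=8: a=1 ⇒ p=18737, q=2193
…
i=10: a=5 ⇒ p=200767, q=23498
…
i=12: a=1 ⇒ p=1241008, q=145249
i=13: a=1 ⇒ p=2281249, q=267000
(x₁, y₁) = (2281249, 267000);  2281249² − 73·267000² = 1 ✓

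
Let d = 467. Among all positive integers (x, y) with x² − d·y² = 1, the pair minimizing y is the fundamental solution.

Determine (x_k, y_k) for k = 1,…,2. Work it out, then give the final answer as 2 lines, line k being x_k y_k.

d=467: √d = [21; 1,1,1,1,3,…,1,1,42] (ℓ=14, even), read p_13/q_13
k=0  a_k=21  p_k/q_k = 21/1
…
k=3  a_k=1  p_k/q_k = 65/3
…
k=9  a_k=3  p_k/q_k = 275465/12747
…
k=12  a_k=1  p_k/q_k = 991929/45901
k=13  a_k=1  p_k/q_k = 1625626/75225
(x₁, y₁) = (1625626, 75225);  1625626² − 467·75225² = 1 ✓
k=2:  x_2 = 1625626·1625626+467·75225·75225 = 5285319783751,  y_2 = 1625626·75225+75225·1625626 = 244575431700

1625626 75225
5285319783751 244575431700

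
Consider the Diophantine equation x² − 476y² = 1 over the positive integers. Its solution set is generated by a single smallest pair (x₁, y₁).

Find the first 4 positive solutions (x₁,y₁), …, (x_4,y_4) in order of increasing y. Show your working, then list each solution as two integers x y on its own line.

28799 1320
1658764801 76029360
95541534979199 4379139075960
5503001330073139201 252229652421114720

d=476: √d = [21; 1,4,2,10,2,4,1,42] (ℓ=8, even), read p_7/q_7
k=0  a_k=21  p_k/q_k = 21/1
k=1  a_k=1  p_k/q_k = 22/1
k=2  a_k=4  p_k/q_k = 109/5
k=3  a_k=2  p_k/q_k = 240/11
k=4  a_k=10  p_k/q_k = 2509/115
k=5  a_k=2  p_k/q_k = 5258/241
k=6  a_k=4  p_k/q_k = 23541/1079
k=7  a_k=1  p_k/q_k = 28799/1320
fundamental: x₁=28799, y₁=1320  (since 829382401 − 476·1742400 = 1)
k=2:  x_2 = 28799·28799+476·1320·1320 = 1658764801,  y_2 = 28799·1320+1320·28799 = 76029360
k=3:  x_3 = 28799·1658764801+476·1320·76029360 = 95541534979199,  y_3 = 28799·76029360+1320·1658764801 = 4379139075960
k=4:  x_4 = 28799·95541534979199+476·1320·4379139075960 = 5503001330073139201,  y_4 = 28799·4379139075960+1320·95541534979199 = 252229652421114720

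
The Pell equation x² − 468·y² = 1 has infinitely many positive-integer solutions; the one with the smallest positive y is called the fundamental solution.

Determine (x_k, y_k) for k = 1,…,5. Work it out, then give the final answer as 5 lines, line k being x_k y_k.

649 30
842401 38940
1093435849 50544090
1419278889601 65606189880
1842222905266249 85156783920150

d=468: √d = [21; 1,1,1,2,1,1,1,42] (ℓ=8, even), read p_7/q_7
k=0  a_k=21  p_k/q_k = 21/1
k=1  a_k=1  p_k/q_k = 22/1
k=2  a_k=1  p_k/q_k = 43/2
k=3  a_k=1  p_k/q_k = 65/3
k=4  a_k=2  p_k/q_k = 173/8
…
k=6  a_k=1  p_k/q_k = 411/19
k=7  a_k=1  p_k/q_k = 649/30
(x₁, y₁) = (649, 30);  649² − 468·30² = 1 ✓
(649+30√468)^2 = 842401 + 38940√468
(649+30√468)^3 = 1093435849 + 50544090√468
(649+30√468)^4 = 1419278889601 + 65606189880√468
(649+30√468)^5 = 1842222905266249 + 85156783920150√468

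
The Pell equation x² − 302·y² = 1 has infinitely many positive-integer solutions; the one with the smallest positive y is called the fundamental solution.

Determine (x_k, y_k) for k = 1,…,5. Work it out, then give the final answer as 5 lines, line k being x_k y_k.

√302 → a₀=17, period (2,1,1,1,4,…,1,2,34); ℓ=16 even so k=15
k=0  a_k=17  p_k/q_k = 17/1
k=1  a_k=2  p_k/q_k = 35/2
…
k=3  a_k=1  p_k/q_k = 87/5
…
k=6  a_k=2  p_k/q_k = 1425/82
…
k=8  a_k=16  p_k/q_k = 34513/1986
…
k=10  a_k=2  p_k/q_k = 107675/6196
k=11  a_k=4  p_k/q_k = 467281/26889
k=12  a_k=1  p_k/q_k = 574956/33085
k=13  a_k=1  p_k/q_k = 1042237/59974
k=14  a_k=1  p_k/q_k = 1617193/93059
k=15  a_k=2  p_k/q_k = 4276623/246092
fundamental: x₁=4276623, y₁=246092  (since 18289504284129 − 302·60561272464 = 1)
(4276623+246092√302)^2 = 36579008568257 + 2104885414632√302
(4276623+246092√302)^3 = 312869258720405635599 + 18003602753159249380√302
(4276623+246092√302)^4 = 2676047735673238042056036097 + 153989243234046232237072848√302
(4276623+246092√302)^5 = 22888894590955867721004902116885263 + 1317107878734614996094061229615228√302

4276623 246092
36579008568257 2104885414632
312869258720405635599 18003602753159249380
2676047735673238042056036097 153989243234046232237072848
22888894590955867721004902116885263 1317107878734614996094061229615228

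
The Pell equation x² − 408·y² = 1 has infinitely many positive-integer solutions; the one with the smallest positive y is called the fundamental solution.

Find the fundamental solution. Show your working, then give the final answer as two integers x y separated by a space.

√408 → a₀=20, period (5,40); ℓ=2 even so k=1
i=0: a=20 ⇒ p=20, q=1
i=1: a=5 ⇒ p=101, q=5
→ (101, 5).  Check: 101²=10201, 408·5²=10200, difference 1.

101 5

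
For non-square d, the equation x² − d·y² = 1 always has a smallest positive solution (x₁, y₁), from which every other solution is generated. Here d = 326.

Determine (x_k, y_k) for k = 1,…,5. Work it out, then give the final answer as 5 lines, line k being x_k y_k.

325 18
211249 11700
137311525 7604982
89252280001 4943226600
58013844689125 3213089685018

d=326: √d = [18; 18,36] (ℓ=2, even), read p_1/q_1
a_0=18:  p_0=18·1+0=18,  q_0=18·0+1=1
a_1=18:  p_1=18·18+1=325,  q_1=18·1+0=18
(x₁, y₁) = (325, 18);  325² − 326·18² = 1 ✓
n=2: (325,18)∘(325,18) = (325·325+326·18·18, 325·18+18·325) = (211249,11700)
n=3: (211249,11700)∘(325,18) = (325·211249+326·18·11700, 325·11700+18·211249) = (137311525,7604982)
n=4: (137311525,7604982)∘(325,18) = (325·137311525+326·18·7604982, 325·7604982+18·137311525) = (89252280001,4943226600)
n=5: (89252280001,4943226600)∘(325,18) = (325·89252280001+326·18·4943226600, 325·4943226600+18·89252280001) = (58013844689125,3213089685018)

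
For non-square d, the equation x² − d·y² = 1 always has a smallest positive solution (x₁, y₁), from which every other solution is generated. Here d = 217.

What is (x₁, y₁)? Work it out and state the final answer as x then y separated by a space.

√217 = [14; 1,2,1,2,1,…,2,1,28, …], period ℓ=16 (even) → k=15
a_0=14:  p_0=14·1+0=14,  q_0=14·0+1=1
a_1=1:  p_1=1·14+1=15,  q_1=1·1+0=1
a_2=2:  p_2=2·15+14=44,  q_2=2·1+1=3
a_3=1:  p_3=1·44+15=59,  q_3=1·3+1=4
a_4=2:  p_4=2·59+44=162,  q_4=2·4+3=11
…
a_6=1:  p_6=1·221+162=383,  q_6=1·15+11=26
…
a_12=2:  p_12=2·293381+154218=740980,  q_12=2·19916+10469=50301
a_13=1:  p_13=1·740980+293381=1034361,  q_13=1·50301+19916=70217
a_14=2:  p_14=2·1034361+740980=2809702,  q_14=2·70217+50301=190735
a_15=1:  p_15=1·2809702+1034361=3844063,  q_15=1·190735+70217=260952
→ (3844063, 260952).  Check: 3844063²=14776820347969, 217·260952²=14776820347968, difference 1.

3844063 260952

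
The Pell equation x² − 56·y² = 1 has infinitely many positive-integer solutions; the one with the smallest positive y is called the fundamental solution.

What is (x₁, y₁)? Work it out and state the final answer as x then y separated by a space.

√56 = [7; 2,14, …], period ℓ=2 (even) → k=1
step 0: (7, 1)  from 7·(1,0) + (0,1)
step 1: (15, 2)  from 2·(7,1) + (1,0)
→ (15, 2).  Check: 15²=225, 56·2²=224, difference 1.

15 2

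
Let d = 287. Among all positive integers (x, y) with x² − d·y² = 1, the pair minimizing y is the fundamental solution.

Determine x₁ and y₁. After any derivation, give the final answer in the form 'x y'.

√287 → a₀=16, period (1,15,1,32); ℓ=4 even so k=3
a_0=16:  p_0=16·1+0=16,  q_0=16·0+1=1
…
a_2=15:  p_2=15·17+16=271,  q_2=15·1+1=16
a_3=1:  p_3=1·271+17=288,  q_3=1·16+1=17
fundamental: x₁=288, y₁=17  (since 82944 − 287·289 = 1)

288 17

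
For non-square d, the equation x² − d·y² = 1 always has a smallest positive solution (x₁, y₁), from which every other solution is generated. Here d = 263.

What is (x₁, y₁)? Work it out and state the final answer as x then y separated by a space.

139128 8579

[16; 4,1,1,1,1,15,1,1,1,1,4,32] for √263; ℓ=12 ⇒ convergent index 11
k=0  a_k=16  p_k/q_k = 16/1
k=1  a_k=4  p_k/q_k = 65/4
k=2  a_k=1  p_k/q_k = 81/5
k=3  a_k=1  p_k/q_k = 146/9
k=4  a_k=1  p_k/q_k = 227/14
k=5  a_k=1  p_k/q_k = 373/23
k=6  a_k=15  p_k/q_k = 5822/359
k=7  a_k=1  p_k/q_k = 6195/382
k=8  a_k=1  p_k/q_k = 12017/741
…
k=10  a_k=1  p_k/q_k = 30229/1864
k=11  a_k=4  p_k/q_k = 139128/8579
(x₁, y₁) = (139128, 8579);  139128² − 263·8579² = 1 ✓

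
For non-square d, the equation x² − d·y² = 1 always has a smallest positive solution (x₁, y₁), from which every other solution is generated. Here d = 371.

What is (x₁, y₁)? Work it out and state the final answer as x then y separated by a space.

√371 → a₀=19, period (3,1,4,1,3,38); ℓ=6 even so k=5
a_0=19:  p_0=19·1+0=19,  q_0=19·0+1=1
a_1=3:  p_1=3·19+1=58,  q_1=3·1+0=3
…
a_3=4:  p_3=4·77+58=366,  q_3=4·4+3=19
a_4=1:  p_4=1·366+77=443,  q_4=1·19+4=23
a_5=3:  p_5=3·443+366=1695,  q_5=3·23+19=88
(x₁, y₁) = (1695, 88);  1695² − 371·88² = 1 ✓

1695 88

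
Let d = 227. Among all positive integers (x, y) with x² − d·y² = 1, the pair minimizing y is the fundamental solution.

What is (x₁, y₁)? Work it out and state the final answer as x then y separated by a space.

√227 = [15; 15,30, …], period ℓ=2 (even) → k=1
a_0=15:  p_0=15·1+0=15,  q_0=15·0+1=1
a_1=15:  p_1=15·15+1=226,  q_1=15·1+0=15
→ (226, 15).  Check: 226²=51076, 227·15²=51075, difference 1.

226 15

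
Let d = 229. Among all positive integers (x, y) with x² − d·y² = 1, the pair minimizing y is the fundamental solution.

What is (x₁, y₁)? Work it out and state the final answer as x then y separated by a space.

5848201 386460

d=229: √d = [15; 7,1,1,7,30] (ℓ=5, odd), read p_9/q_9
a_0=15:  p_0=15·1+0=15,  q_0=15·0+1=1
a_1=7:  p_1=7·15+1=106,  q_1=7·1+0=7
a_2=1:  p_2=1·106+15=121,  q_2=1·7+1=8
a_3=1:  p_3=1·121+106=227,  q_3=1·8+7=15
a_4=7:  p_4=7·227+121=1710,  q_4=7·15+8=113
a_5=30:  p_5=30·1710+227=51527,  q_5=30·113+15=3405
…
a_7=1:  p_7=1·362399+51527=413926,  q_7=1·23948+3405=27353
a_8=1:  p_8=1·413926+362399=776325,  q_8=1·27353+23948=51301
a_9=7:  p_9=7·776325+413926=5848201,  q_9=7·51301+27353=386460
→ (5848201, 386460).  Check: 5848201²=34201454936401, 229·386460²=34201454936400, difference 1.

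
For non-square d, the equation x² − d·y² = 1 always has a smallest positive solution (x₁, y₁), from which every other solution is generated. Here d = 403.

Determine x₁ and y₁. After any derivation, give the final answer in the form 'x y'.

669878 33369

[20; 13,2,1,3,1,3,1,2,13,40] for √403; ℓ=10 ⇒ convergent index 9
k=0  a_k=20  p_k/q_k = 20/1
…
k=2  a_k=2  p_k/q_k = 542/27
k=3  a_k=1  p_k/q_k = 803/40
k=4  a_k=3  p_k/q_k = 2951/147
…
k=7  a_k=1  p_k/q_k = 17967/895
k=8  a_k=2  p_k/q_k = 50147/2498
k=9  a_k=13  p_k/q_k = 669878/33369
fundamental: x₁=669878, y₁=33369  (since 448736534884 − 403·1113490161 = 1)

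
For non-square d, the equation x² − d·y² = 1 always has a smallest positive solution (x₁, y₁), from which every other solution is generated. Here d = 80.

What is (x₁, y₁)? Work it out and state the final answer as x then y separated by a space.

9 1

√80 = [8; 1,16, …], period ℓ=2 (even) → k=1
step 0: (8, 1)  from 8·(1,0) + (0,1)
step 1: (9, 1)  from 1·(8,1) + (1,0)
→ (9, 1).  Check: 9²=81, 80·1²=80, difference 1.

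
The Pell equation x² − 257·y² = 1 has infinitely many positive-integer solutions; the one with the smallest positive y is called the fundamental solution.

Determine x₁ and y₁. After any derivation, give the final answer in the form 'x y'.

513 32

√257 = [16; 32, …], period ℓ=1 (odd) → k=1
i=0: a=16 ⇒ p=16, q=1
i=1: a=32 ⇒ p=513, q=32
→ (513, 32).  Check: 513²=263169, 257·32²=263168, difference 1.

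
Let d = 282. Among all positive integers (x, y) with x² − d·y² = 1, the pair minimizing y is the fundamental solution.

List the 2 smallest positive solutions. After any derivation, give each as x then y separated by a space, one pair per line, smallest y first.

d=282: √d = [16; 1,3,1,4,1,3,1,32] (ℓ=8, even), read p_7/q_7
a_0=16:  p_0=16·1+0=16,  q_0=16·0+1=1
…
a_3=1:  p_3=1·67+17=84,  q_3=1·4+1=5
…
a_6=3:  p_6=3·487+403=1864,  q_6=3·29+24=111
a_7=1:  p_7=1·1864+487=2351,  q_7=1·111+29=140
fundamental: x₁=2351, y₁=140  (since 5527201 − 282·19600 = 1)
(x_2, y_2) = (2351·2351 + 282·140·140, 2351·140 + 140·2351) = (11054401, 658280)

2351 140
11054401 658280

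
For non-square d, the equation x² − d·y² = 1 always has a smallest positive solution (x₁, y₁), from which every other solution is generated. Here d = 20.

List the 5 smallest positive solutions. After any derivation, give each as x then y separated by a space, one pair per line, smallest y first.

d=20: √d = [4; 2,8] (ℓ=2, even), read p_1/q_1
step 0: (4, 1)  from 4·(1,0) + (0,1)
step 1: (9, 2)  from 2·(4,1) + (1,0)
(x₁, y₁) = (9, 2);  9² − 20·2² = 1 ✓
k=2:  x_2 = 9·9+20·2·2 = 161,  y_2 = 9·2+2·9 = 36
k=3:  x_3 = 9·161+20·2·36 = 2889,  y_3 = 9·36+2·161 = 646
k=4:  x_4 = 9·2889+20·2·646 = 51841,  y_4 = 9·646+2·2889 = 11592
k=5:  x_5 = 9·51841+20·2·11592 = 930249,  y_5 = 9·11592+2·51841 = 208010

9 2
161 36
2889 646
51841 11592
930249 208010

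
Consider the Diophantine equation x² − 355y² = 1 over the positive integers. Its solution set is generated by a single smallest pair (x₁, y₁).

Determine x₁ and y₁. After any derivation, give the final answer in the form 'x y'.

√355 → a₀=18, period (1,5,3,3,1,6,1,3,3,5,1,36); ℓ=12 even so k=11
step 0: (18, 1)  from 18·(1,0) + (0,1)
step 1: (19, 1)  from 1·(18,1) + (1,0)
step 2: (113, 6)  from 5·(19,1) + (18,1)
step 3: (358, 19)  from 3·(113,6) + (19,1)
…
step 6: (10457, 555)  from 6·(1545,82) + (1187,63)
step 7: (12002, 637)  from 1·(10457,555) + (1545,82)
…
step 9: (151391, 8035)  from 3·(46463,2466) + (12002,637)
step 10: (803418, 42641)  from 5·(151391,8035) + (46463,2466)
step 11: (954809, 50676)  from 1·(803418,42641) + (151391,8035)
fundamental: x₁=954809, y₁=50676  (since 911660226481 − 355·2568056976 = 1)

954809 50676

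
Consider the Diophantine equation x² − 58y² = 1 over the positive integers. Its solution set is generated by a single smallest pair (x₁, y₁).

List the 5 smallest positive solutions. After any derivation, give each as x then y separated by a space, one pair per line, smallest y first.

√58 = [7; 1,1,1,1,1,1,14, …], period ℓ=7 (odd) → k=13
a_0=7:  p_0=7·1+0=7,  q_0=7·0+1=1
a_1=1:  p_1=1·7+1=8,  q_1=1·1+0=1
a_2=1:  p_2=1·8+7=15,  q_2=1·1+1=2
…
a_5=1:  p_5=1·38+23=61,  q_5=1·5+3=8
a_6=1:  p_6=1·61+38=99,  q_6=1·8+5=13
a_7=14:  p_7=14·99+61=1447,  q_7=14·13+8=190
a_8=1:  p_8=1·1447+99=1546,  q_8=1·190+13=203
a_9=1:  p_9=1·1546+1447=2993,  q_9=1·203+190=393
a_10=1:  p_10=1·2993+1546=4539,  q_10=1·393+203=596
a_11=1:  p_11=1·4539+2993=7532,  q_11=1·596+393=989
a_12=1:  p_12=1·7532+4539=12071,  q_12=1·989+596=1585
a_13=1:  p_13=1·12071+7532=19603,  q_13=1·1585+989=2574
fundamental: x₁=19603, y₁=2574  (since 384277609 − 58·6625476 = 1)
(x_2, y_2) = (19603·19603 + 58·2574·2574, 19603·2574 + 2574·19603) = (768555217, 100916244)
(x_3, y_3) = (19603·768555217 + 58·2574·100916244, 19603·100916244 + 2574·768555217) = (30131975818099, 3956522259690)
(x_4, y_4) = (19603·30131975818099 + 58·2574·3956522259690, 19603·3956522259690 + 2574·30131975818099) = (1181354243155834177, 155119411612489896)
(x_5, y_5) = (19603·1181354243155834177 + 58·2574·155119411612489896, 19603·155119411612489896 + 2574·1181354243155834177) = (46316174427035658925363, 6081611647722756602886)

19603 2574
768555217 100916244
30131975818099 3956522259690
1181354243155834177 155119411612489896
46316174427035658925363 6081611647722756602886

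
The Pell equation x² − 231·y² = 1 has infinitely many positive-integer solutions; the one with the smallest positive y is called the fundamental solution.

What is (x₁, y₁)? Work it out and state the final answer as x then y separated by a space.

[15; 5,30] for √231; ℓ=2 ⇒ convergent index 1
step 0: (15, 1)  from 15·(1,0) + (0,1)
step 1: (76, 5)  from 5·(15,1) + (1,0)
fundamental: x₁=76, y₁=5  (since 5776 − 231·25 = 1)

76 5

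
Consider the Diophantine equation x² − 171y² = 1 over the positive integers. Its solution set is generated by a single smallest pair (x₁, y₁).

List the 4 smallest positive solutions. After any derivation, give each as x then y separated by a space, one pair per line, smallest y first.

170 13
57799 4420
19651490 1502787
6681448801 510943160

√171 = [13; 13,26, …], period ℓ=2 (even) → k=1
k=0  a_k=13  p_k/q_k = 13/1
k=1  a_k=13  p_k/q_k = 170/13
fundamental: x₁=170, y₁=13  (since 28900 − 171·169 = 1)
(170+13√171)^2 = 57799 + 4420√171
(170+13√171)^3 = 19651490 + 1502787√171
(170+13√171)^4 = 6681448801 + 510943160√171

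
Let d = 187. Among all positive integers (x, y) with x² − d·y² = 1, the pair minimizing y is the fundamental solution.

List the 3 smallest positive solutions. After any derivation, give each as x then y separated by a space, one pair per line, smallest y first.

1682 123
5658247 413772
19034341226 1391928885

d=187: √d = [13; 1,2,13,2,1,26] (ℓ=6, even), read p_5/q_5
k=0  a_k=13  p_k/q_k = 13/1
k=1  a_k=1  p_k/q_k = 14/1
k=2  a_k=2  p_k/q_k = 41/3
k=3  a_k=13  p_k/q_k = 547/40
k=4  a_k=2  p_k/q_k = 1135/83
k=5  a_k=1  p_k/q_k = 1682/123
(x₁, y₁) = (1682, 123);  1682² − 187·123² = 1 ✓
(x_2, y_2) = (1682·1682 + 187·123·123, 1682·123 + 123·1682) = (5658247, 413772)
(x_3, y_3) = (1682·5658247 + 187·123·413772, 1682·413772 + 123·5658247) = (19034341226, 1391928885)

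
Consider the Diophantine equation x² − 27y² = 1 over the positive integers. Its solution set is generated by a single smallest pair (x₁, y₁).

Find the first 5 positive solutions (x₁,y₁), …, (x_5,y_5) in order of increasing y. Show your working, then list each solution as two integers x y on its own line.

26 5
1351 260
70226 13515
3650401 702520
189750626 36517525

√27 → a₀=5, period (5,10); ℓ=2 even so k=1
i=0: a=5 ⇒ p=5, q=1
i=1: a=5 ⇒ p=26, q=5
fundamental: x₁=26, y₁=5  (since 676 − 27·25 = 1)
(x_2, y_2) = (26·26 + 27·5·5, 26·5 + 5·26) = (1351, 260)
(x_3, y_3) = (26·1351 + 27·5·260, 26·260 + 5·1351) = (70226, 13515)
(x_4, y_4) = (26·70226 + 27·5·13515, 26·13515 + 5·70226) = (3650401, 702520)
(x_5, y_5) = (26·3650401 + 27·5·702520, 26·702520 + 5·3650401) = (189750626, 36517525)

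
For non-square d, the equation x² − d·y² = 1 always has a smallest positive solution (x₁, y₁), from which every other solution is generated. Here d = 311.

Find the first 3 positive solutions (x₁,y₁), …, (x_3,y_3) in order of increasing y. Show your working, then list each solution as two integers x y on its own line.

16883880 957397
570130807708799 32329152120720
19252040283316857636360 1091683049815963029803

[17; 1,1,1,2,1,…,1,1,34] for √311; ℓ=16 ⇒ convergent index 15
a_0=17:  p_0=17·1+0=17,  q_0=17·0+1=1
a_1=1:  p_1=1·17+1=18,  q_1=1·1+0=1
a_2=1:  p_2=1·18+17=35,  q_2=1·1+1=2
a_3=1:  p_3=1·35+18=53,  q_3=1·2+1=3
a_4=2:  p_4=2·53+35=141,  q_4=2·3+2=8
…
a_7=3:  p_7=3·1305+194=4109,  q_7=3·74+11=233
…
a_10=6:  p_10=6·217583+71158=1376656,  q_10=6·12338+4035=78063
…
a_14=1:  p_14=1·6159373+4565134=10724507,  q_14=1·349266+258865=608131
a_15=1:  p_15=1·10724507+6159373=16883880,  q_15=1·608131+349266=957397
fundamental: x₁=16883880, y₁=957397  (since 285065403854400 − 311·916609015609 = 1)
n=2: (16883880,957397)∘(16883880,957397) = (16883880·16883880+311·957397·957397, 16883880·957397+957397·16883880) = (570130807708799,32329152120720)
n=3: (570130807708799,32329152120720)∘(16883880,957397) = (16883880·570130807708799+311·957397·32329152120720, 16883880·32329152120720+957397·570130807708799) = (19252040283316857636360,1091683049815963029803)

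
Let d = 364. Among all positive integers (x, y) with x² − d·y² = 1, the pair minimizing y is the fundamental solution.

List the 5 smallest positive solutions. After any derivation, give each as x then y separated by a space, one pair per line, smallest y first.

√364 → a₀=19, period (12,1,2,3,1,8,1,3,2,1,12,38); ℓ=12 even so k=11
a_0=19:  p_0=19·1+0=19,  q_0=19·0+1=1
…
a_2=1:  p_2=1·229+19=248,  q_2=1·12+1=13
a_3=2:  p_3=2·248+229=725,  q_3=2·13+12=38
…
a_6=8:  p_6=8·3148+2423=27607,  q_6=8·165+127=1447
a_7=1:  p_7=1·27607+3148=30755,  q_7=1·1447+165=1612
…
a_9=2:  p_9=2·119872+30755=270499,  q_9=2·6283+1612=14178
a_10=1:  p_10=1·270499+119872=390371,  q_10=1·14178+6283=20461
a_11=12:  p_11=12·390371+270499=4954951,  q_11=12·20461+14178=259710
(x₁, y₁) = (4954951, 259710);  4954951² − 364·259710² = 1 ✓
n=2: (4954951,259710)∘(4954951,259710) = (4954951·4954951+364·259710·259710, 4954951·259710+259710·4954951) = (49103078824801,2573700648420)
n=3: (49103078824801,2573700648420)∘(4954951,259710) = (4954951·49103078824801+364·259710·2573700648420, 4954951·2573700648420+259710·49103078824801) = (486606699052048124551,25505121203178395130)
n=4: (486606699052048124551,25505121203178395130)∘(4954951,259710) = (4954951·486606699052048124551+364·259710·25505121203178395130, 4954951·25505121203178395130+259710·486606699052048124551) = (4822224700149240710505379201,252753251621617410554928840)
n=5: (4822224700149240710505379201,252753251621617410554928840)∘(4954951,259710) = (4954951·4822224700149240710505379201+364·259710·252753251621617410554928840, 4954951·252753251621617410554928840+259710·4822224700149240710505379201) = (47787774200457874208819626306623751,2504759953751544114971907242978550)

4954951 259710
49103078824801 2573700648420
486606699052048124551 25505121203178395130
4822224700149240710505379201 252753251621617410554928840
47787774200457874208819626306623751 2504759953751544114971907242978550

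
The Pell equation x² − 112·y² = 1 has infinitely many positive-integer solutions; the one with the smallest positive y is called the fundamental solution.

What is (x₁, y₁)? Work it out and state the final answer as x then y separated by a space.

127 12

[10; 1,1,2,1,1,20] for √112; ℓ=6 ⇒ convergent index 5
step 0: (10, 1)  from 10·(1,0) + (0,1)
…
step 4: (74, 7)  from 1·(53,5) + (21,2)
step 5: (127, 12)  from 1·(74,7) + (53,5)
fundamental: x₁=127, y₁=12  (since 16129 − 112·144 = 1)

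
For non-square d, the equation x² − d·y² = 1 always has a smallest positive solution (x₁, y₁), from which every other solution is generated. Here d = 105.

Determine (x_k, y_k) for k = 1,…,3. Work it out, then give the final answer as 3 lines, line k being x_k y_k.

41 4
3361 328
275561 26892

d=105: √d = [10; 4,20] (ℓ=2, even), read p_1/q_1
k=0  a_k=10  p_k/q_k = 10/1
k=1  a_k=4  p_k/q_k = 41/4
→ (41, 4).  Check: 41²=1681, 105·4²=1680, difference 1.
(41+4√105)^2 = 3361 + 328√105
(41+4√105)^3 = 275561 + 26892√105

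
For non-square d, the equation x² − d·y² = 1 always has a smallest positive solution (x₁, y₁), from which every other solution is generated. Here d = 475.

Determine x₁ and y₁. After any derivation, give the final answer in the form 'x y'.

57799 2652

√475 → a₀=21, period (1,3,1,6,2,6,1,3,1,42); ℓ=10 even so k=9
i=0: a=21 ⇒ p=21, q=1
i=1: a=1 ⇒ p=22, q=1
i=2: a=3 ⇒ p=87, q=4
…
i=4: a=6 ⇒ p=741, q=34
i=5: a=2 ⇒ p=1591, q=73
…
i=7: a=1 ⇒ p=11878, q=545
i=8: a=3 ⇒ p=45921, q=2107
i=9: a=1 ⇒ p=57799, q=2652
fundamental: x₁=57799, y₁=2652  (since 3340724401 − 475·7033104 = 1)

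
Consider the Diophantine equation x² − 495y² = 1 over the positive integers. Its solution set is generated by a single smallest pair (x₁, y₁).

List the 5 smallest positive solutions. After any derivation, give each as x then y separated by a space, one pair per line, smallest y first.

89 4
15841 712
2819609 126732
501874561 22557584
89330852249 4015123220

√495 = [22; 4,44, …], period ℓ=2 (even) → k=1
k=0  a_k=22  p_k/q_k = 22/1
k=1  a_k=4  p_k/q_k = 89/4
(x₁, y₁) = (89, 4);  89² − 495·4² = 1 ✓
n=2: (89,4)∘(89,4) = (89·89+495·4·4, 89·4+4·89) = (15841,712)
n=3: (15841,712)∘(89,4) = (89·15841+495·4·712, 89·712+4·15841) = (2819609,126732)
n=4: (2819609,126732)∘(89,4) = (89·2819609+495·4·126732, 89·126732+4·2819609) = (501874561,22557584)
n=5: (501874561,22557584)∘(89,4) = (89·501874561+495·4·22557584, 89·22557584+4·501874561) = (89330852249,4015123220)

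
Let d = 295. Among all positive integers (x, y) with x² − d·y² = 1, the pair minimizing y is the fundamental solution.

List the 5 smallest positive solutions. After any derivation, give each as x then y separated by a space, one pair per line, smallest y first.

d=295: √d = [17; 5,1,2,3,2,6,2,3,2,1,5,34] (ℓ=12, even), read p_11/q_11
step 0: (17, 1)  from 17·(1,0) + (0,1)
…
step 4: (979, 57)  from 3·(292,17) + (103,6)
…
step 6: (14479, 843)  from 6·(2250,131) + (979,57)
…
step 9: (247414, 14405)  from 2·(108103,6294) + (31208,1817)
step 10: (355517, 20699)  from 1·(247414,14405) + (108103,6294)
step 11: (2024999, 117900)  from 5·(355517,20699) + (247414,14405)
(x₁, y₁) = (2024999, 117900);  2024999² − 295·117900² = 1 ✓
(2024999+117900√295)^2 = 8201241900001 + 477494764200√295
(2024999+117900√295)^3 = 33215013292518224999 + 1933852840020353700√295
(2024999+117900√295)^4 = 134520737404664024967600001 + 7832100134376274949528400√295
(2024999+117900√295)^5 = 544808717447381276777437550624999 + 31719989880021710940200100589500√295

2024999 117900
8201241900001 477494764200
33215013292518224999 1933852840020353700
134520737404664024967600001 7832100134376274949528400
544808717447381276777437550624999 31719989880021710940200100589500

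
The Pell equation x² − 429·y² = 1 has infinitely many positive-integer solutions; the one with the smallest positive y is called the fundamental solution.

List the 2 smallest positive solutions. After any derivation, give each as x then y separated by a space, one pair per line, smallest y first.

1524095 73584
4645731138049 224298012960

[20; 1,2,2,9,1,12,1,9,2,2,1,40] for √429; ℓ=12 ⇒ convergent index 11
k=0  a_k=20  p_k/q_k = 20/1
…
k=4  a_k=9  p_k/q_k = 1367/66
k=5  a_k=1  p_k/q_k = 1512/73
…
k=7  a_k=1  p_k/q_k = 21023/1015
…
k=10  a_k=2  p_k/q_k = 1085636/52415
k=11  a_k=1  p_k/q_k = 1524095/73584
→ (1524095, 73584).  Check: 1524095²=2322865569025, 429·73584²=2322865569024, difference 1.
(x_2, y_2) = (1524095·1524095 + 429·73584·73584, 1524095·73584 + 73584·1524095) = (4645731138049, 224298012960)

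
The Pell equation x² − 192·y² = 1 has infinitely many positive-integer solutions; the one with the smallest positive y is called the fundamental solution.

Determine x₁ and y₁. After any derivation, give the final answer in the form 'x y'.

√192 = [13; 1,5,1,26, …], period ℓ=4 (even) → k=3
a_0=13:  p_0=13·1+0=13,  q_0=13·0+1=1
…
a_2=5:  p_2=5·14+13=83,  q_2=5·1+1=6
a_3=1:  p_3=1·83+14=97,  q_3=1·6+1=7
fundamental: x₁=97, y₁=7  (since 9409 − 192·49 = 1)

97 7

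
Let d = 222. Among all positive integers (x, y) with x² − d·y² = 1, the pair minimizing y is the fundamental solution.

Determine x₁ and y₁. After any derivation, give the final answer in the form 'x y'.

[14; 1,8,1,28] for √222; ℓ=4 ⇒ convergent index 3
a_0=14:  p_0=14·1+0=14,  q_0=14·0+1=1
…
a_2=8:  p_2=8·15+14=134,  q_2=8·1+1=9
a_3=1:  p_3=1·134+15=149,  q_3=1·9+1=10
(x₁, y₁) = (149, 10);  149² − 222·10² = 1 ✓

149 10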